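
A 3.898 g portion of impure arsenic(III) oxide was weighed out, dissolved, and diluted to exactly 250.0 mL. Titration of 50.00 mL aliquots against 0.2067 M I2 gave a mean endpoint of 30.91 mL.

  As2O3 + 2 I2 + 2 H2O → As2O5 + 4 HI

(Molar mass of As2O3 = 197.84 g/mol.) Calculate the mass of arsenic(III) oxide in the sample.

3.160 g

n(I2) per titration = 0.03091 × 0.2067 = 6.389 × 10^-3 mol
From the 1:2 ratio, n(As2O3) in each aliquot = 1/2 × 6.389 × 10^-3 = 3.195 × 10^-3 mol
n(As2O3) in the whole flask = 3.195 × 10^-3 × 250.0/50.00 = 0.01597 mol
mass of As2O3 = 0.01597 × 197.84 = 3.160 g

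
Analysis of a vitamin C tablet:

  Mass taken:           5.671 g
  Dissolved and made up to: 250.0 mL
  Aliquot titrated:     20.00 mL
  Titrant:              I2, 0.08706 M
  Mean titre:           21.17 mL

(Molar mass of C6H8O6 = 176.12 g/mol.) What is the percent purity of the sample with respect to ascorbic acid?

71.55 %

C6H8O6 + I2 → C6H6O6 + 2 HI
n(I2) per titration = 0.02117 × 0.08706 = 1.843 × 10^-3 mol
n(C6H8O6) in each aliquot = 1.843 × 10^-3 mol (1:1 ratio)
n(C6H8O6) in the whole flask = 1.843 × 10^-3 × 250.0/20.00 = 0.02304 mol
mass of C6H8O6 = 0.02304 × 176.12 = 4.057 g
% C6H8O6 = 4.057 / 5.671 × 100 = 71.55 %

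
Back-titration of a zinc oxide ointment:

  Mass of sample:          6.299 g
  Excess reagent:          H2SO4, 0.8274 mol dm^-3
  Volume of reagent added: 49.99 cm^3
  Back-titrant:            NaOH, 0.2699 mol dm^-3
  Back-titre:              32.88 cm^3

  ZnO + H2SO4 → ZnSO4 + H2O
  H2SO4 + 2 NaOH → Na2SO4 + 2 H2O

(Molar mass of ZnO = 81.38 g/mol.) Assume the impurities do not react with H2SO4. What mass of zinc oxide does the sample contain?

3.005 g

n(H2SO4) added = 0.04999 × 0.8274 = 0.04136 mol
n(NaOH) used in back-titration = 0.03288 × 0.2699 = 8.874 × 10^-3 mol
From the 1:2 ratio, n(H2SO4) left over = 1/2 × 8.874 × 10^-3 = 4.437 × 10^-3 mol
n(H2SO4) consumed by analyte = 0.04136 − 4.437 × 10^-3 = 0.03692 mol
n(ZnO) = 0.03692 mol (1:1 ratio)
mass of ZnO = 0.03692 × 81.38 = 3.005 g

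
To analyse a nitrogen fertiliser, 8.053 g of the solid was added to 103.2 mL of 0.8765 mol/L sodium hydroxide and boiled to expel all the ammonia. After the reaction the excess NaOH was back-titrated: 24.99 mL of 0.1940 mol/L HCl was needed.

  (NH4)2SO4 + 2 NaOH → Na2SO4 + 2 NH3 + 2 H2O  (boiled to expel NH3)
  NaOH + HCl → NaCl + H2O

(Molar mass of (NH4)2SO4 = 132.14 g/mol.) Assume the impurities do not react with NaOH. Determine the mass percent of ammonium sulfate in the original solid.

n(NaOH) added = 0.1032 × 0.8765 = 0.09045 mol
n(HCl) used in back-titration = 0.02499 × 0.1940 = 4.848 × 10^-3 mol
n(NaOH) left over = 4.848 × 10^-3 mol (1:1 ratio)
n(NaOH) consumed by analyte = 0.09045 − 4.848 × 10^-3 = 0.08561 mol
From the 1:2 ratio, n((NH4)2SO4) = 1/2 × 0.08561 = 0.04280 mol
mass of (NH4)2SO4 = 0.04280 × 132.14 = 5.656 g
% (NH4)2SO4 = 5.656 / 8.053 × 100 = 70.24 %

70.24 %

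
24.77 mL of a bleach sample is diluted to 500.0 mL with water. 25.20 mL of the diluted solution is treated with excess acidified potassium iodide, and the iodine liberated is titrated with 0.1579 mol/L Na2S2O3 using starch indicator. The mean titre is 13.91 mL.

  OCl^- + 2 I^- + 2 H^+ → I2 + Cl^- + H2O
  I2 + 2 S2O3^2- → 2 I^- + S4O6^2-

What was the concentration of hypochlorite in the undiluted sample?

n(S2O3^2-) = 0.01391 × 0.1579 = 2.196 × 10^-3 mol
n(I2) = n(S2O3^2-)/2 = 1.098 × 10^-3 mol
n(OCl^-) in the aliquot = 1.098 × 10^-3 mol (1:1 ratio)
[OCl^-]_dilute = 1.098 × 10^-3 / 0.02520 = 0.04358 mol/L
[OCl^-]_original = 0.04358 × 500.0/24.77 = 0.8797 mol/L

0.8797 mol/L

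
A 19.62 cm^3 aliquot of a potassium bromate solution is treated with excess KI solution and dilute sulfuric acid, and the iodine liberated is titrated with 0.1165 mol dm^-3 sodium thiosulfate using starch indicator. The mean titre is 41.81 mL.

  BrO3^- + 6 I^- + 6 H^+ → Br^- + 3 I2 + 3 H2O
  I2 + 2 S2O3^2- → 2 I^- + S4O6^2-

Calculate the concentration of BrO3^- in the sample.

0.04138 mol/L

n(S2O3^2-) = 0.04181 × 0.1165 = 4.871 × 10^-3 mol
n(I2) = n(S2O3^2-)/2 = 2.435 × 10^-3 mol
From the 1:3 ratio, n(BrO3^-) in the aliquot = 1/3 × 2.435 × 10^-3 = 8.118 × 10^-4 mol
[BrO3^-] = 8.118 × 10^-4 / 0.01962 = 0.04138 mol/L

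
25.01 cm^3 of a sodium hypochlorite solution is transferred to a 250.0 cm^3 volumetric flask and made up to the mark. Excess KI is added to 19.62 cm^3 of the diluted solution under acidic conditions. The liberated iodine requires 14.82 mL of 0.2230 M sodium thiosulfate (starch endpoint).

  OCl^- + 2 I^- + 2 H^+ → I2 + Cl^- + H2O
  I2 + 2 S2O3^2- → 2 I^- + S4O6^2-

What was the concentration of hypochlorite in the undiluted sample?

n(S2O3^2-) = 0.01482 × 0.2230 = 3.305 × 10^-3 mol
n(I2) = n(S2O3^2-)/2 = 1.652 × 10^-3 mol
n(OCl^-) in the aliquot = 1.652 × 10^-3 mol (1:1 ratio)
[OCl^-]_dilute = 1.652 × 10^-3 / 0.01962 = 0.08422 mol/L
[OCl^-]_original = 0.08422 × 250.0/25.01 = 0.8419 mol/L

0.8419 M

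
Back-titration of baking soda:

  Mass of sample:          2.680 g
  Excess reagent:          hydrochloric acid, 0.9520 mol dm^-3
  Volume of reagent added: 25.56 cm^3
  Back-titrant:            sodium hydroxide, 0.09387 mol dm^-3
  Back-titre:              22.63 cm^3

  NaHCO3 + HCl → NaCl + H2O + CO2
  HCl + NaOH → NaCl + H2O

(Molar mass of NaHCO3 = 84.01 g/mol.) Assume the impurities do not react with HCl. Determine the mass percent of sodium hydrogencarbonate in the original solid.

n(HCl) added = 0.02556 × 0.9520 = 0.02433 mol
n(NaOH) used in back-titration = 0.02263 × 0.09387 = 2.124 × 10^-3 mol
n(HCl) left over = 2.124 × 10^-3 mol (1:1 ratio)
n(HCl) consumed by analyte = 0.02433 − 2.124 × 10^-3 = 0.02221 mol
n(NaHCO3) = 0.02221 mol (1:1 ratio)
mass of NaHCO3 = 0.02221 × 84.01 = 1.866 g
% NaHCO3 = 1.866 / 2.680 × 100 = 69.62 %

69.62 %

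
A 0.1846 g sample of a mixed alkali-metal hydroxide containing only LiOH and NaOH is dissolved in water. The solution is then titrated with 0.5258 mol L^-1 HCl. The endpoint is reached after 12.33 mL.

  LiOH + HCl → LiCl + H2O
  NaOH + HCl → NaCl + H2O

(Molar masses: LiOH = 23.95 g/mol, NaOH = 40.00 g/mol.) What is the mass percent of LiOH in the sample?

n(HCl) = 0.01233 × 0.5258 = 6.483 × 10^-3 mol
Let x = n(LiOH), y = n(NaOH).
Titrant: 1x + 1y = 6.483 × 10^-3;  mass: 23.95x + 40.00y = 0.1846
Solving, x = 4.656 × 10^-3 mol, y = 1.827 × 10^-3 mol
mass of LiOH = 4.656 × 10^-3 × 23.95 = 0.1115 g
% LiOH = 0.1115 / 0.1846 × 100 = 60.40 %

60.40 %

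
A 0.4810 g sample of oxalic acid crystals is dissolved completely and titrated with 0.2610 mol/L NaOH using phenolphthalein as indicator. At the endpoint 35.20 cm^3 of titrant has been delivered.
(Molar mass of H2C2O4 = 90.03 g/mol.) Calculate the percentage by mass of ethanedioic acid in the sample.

85.98 %

H2C2O4 + 2 NaOH → Na2C2O4 + 2 H2O
n(NaOH) = 0.03520 L × 0.2610 mol/L = 9.187 × 10^-3 mol
From the 1:2 ratio, n(H2C2O4) = 1/2 × 9.187 × 10^-3 = 4.594 × 10^-3 mol
mass of H2C2O4 = 4.594 × 10^-3 × 90.03 g/mol = 0.4136 g
% H2C2O4 = 0.4136 / 0.4810 × 100 = 85.98 %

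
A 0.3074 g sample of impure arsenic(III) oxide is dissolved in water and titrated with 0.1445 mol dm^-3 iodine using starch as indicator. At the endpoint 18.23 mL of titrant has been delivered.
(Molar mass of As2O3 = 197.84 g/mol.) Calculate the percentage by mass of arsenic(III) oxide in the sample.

84.77 %

As2O3 + 2 I2 + 2 H2O → As2O5 + 4 HI
n(I2) = 0.01823 L × 0.1445 mol/L = 2.634 × 10^-3 mol
From the 1:2 ratio, n(As2O3) = 1/2 × 2.634 × 10^-3 = 1.317 × 10^-3 mol
mass of As2O3 = 1.317 × 10^-3 × 197.84 g/mol = 0.2606 g
% As2O3 = 0.2606 / 0.3074 × 100 = 84.77 %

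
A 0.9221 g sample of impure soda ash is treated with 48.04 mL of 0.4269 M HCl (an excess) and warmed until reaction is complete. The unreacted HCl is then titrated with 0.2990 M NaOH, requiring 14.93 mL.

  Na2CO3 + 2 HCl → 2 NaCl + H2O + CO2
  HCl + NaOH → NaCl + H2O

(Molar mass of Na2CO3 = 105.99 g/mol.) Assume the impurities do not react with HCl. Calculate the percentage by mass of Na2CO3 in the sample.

92.21 %

n(HCl) added = 0.04804 × 0.4269 = 0.02051 mol
n(NaOH) used in back-titration = 0.01493 × 0.2990 = 4.464 × 10^-3 mol
n(HCl) left over = 4.464 × 10^-3 mol (1:1 ratio)
n(HCl) consumed by analyte = 0.02051 − 4.464 × 10^-3 = 0.01604 mol
From the 1:2 ratio, n(Na2CO3) = 1/2 × 0.01604 = 8.022 × 10^-3 mol
mass of Na2CO3 = 8.022 × 10^-3 × 105.99 = 0.8503 g
% Na2CO3 = 0.8503 / 0.9221 × 100 = 92.21 %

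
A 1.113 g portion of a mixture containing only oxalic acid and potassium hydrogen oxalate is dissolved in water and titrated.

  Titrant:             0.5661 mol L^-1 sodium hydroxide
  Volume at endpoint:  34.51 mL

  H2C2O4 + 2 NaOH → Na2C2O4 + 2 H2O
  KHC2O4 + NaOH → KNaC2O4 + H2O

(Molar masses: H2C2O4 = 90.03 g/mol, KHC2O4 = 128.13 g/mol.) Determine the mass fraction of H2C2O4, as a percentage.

n(NaOH) = 0.03451 × 0.5661 = 0.01954 mol
Let x = n(H2C2O4), y = n(KHC2O4).
Titrant: 2x + 1y = 0.01954;  mass: 90.03x + 128.13y = 1.113
Solving, x = 8.363 × 10^-3 mol, y = 2.810 × 10^-3 mol
mass of H2C2O4 = 8.363 × 10^-3 × 90.03 = 0.7529 g
% H2C2O4 = 0.7529 / 1.113 × 100 = 67.65 %

67.65 %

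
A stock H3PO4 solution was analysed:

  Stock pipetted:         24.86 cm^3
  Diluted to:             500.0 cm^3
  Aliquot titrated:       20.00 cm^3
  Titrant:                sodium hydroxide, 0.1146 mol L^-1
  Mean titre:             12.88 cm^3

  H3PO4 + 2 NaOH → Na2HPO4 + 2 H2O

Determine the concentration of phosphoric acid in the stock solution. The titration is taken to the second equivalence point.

0.7422 mol/L

n(NaOH) = 0.01288 × 0.1146 = 1.476 × 10^-3 mol
From the 1:2 ratio, n(H3PO4) in the aliquot = 1/2 × 1.476 × 10^-3 = 7.380 × 10^-4 mol
[H3PO4]_dilute = 7.380 × 10^-4 / 0.02000 = 0.03690 mol/L
Dilution factor = 500.0 / 24.86 = 20.11
[H3PO4]_stock = 0.03690 × 20.11 = 0.7422 mol/L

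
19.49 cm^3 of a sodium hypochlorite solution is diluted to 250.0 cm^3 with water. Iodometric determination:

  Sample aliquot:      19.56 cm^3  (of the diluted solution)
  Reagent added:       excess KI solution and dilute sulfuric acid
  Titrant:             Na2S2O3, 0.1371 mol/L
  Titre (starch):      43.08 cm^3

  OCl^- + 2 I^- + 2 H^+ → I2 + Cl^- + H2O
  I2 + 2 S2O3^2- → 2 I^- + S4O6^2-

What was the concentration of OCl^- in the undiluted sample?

n(S2O3^2-) = 0.04308 × 0.1371 = 5.906 × 10^-3 mol
n(I2) = n(S2O3^2-)/2 = 2.953 × 10^-3 mol
n(OCl^-) in the aliquot = 2.953 × 10^-3 mol (1:1 ratio)
[OCl^-]_dilute = 2.953 × 10^-3 / 0.01956 = 0.1510 mol/L
[OCl^-]_original = 0.1510 × 250.0/19.49 = 1.937 mol/L

1.937 mol/L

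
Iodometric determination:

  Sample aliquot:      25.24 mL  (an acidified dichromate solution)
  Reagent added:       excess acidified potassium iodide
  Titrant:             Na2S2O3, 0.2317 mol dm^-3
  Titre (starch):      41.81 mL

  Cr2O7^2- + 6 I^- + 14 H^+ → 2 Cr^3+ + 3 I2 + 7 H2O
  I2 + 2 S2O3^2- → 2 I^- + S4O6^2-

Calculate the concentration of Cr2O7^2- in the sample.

n(S2O3^2-) = 0.04181 × 0.2317 = 9.687 × 10^-3 mol
n(I2) = n(S2O3^2-)/2 = 4.844 × 10^-3 mol
From the 1:3 ratio, n(Cr2O7^2-) in the aliquot = 1/3 × 4.844 × 10^-3 = 1.615 × 10^-3 mol
[Cr2O7^2-] = 1.615 × 10^-3 / 0.02524 = 0.06397 mol/L

0.06397 mol/L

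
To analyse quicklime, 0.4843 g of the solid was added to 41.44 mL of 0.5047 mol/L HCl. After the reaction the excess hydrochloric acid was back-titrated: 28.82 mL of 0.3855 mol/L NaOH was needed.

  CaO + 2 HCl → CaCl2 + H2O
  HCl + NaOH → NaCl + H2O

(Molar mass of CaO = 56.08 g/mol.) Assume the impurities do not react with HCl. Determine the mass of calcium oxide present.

n(HCl) added = 0.04144 × 0.5047 = 0.02091 mol
n(NaOH) used in back-titration = 0.02882 × 0.3855 = 0.01111 mol
n(HCl) left over = 0.01111 mol (1:1 ratio)
n(HCl) consumed by analyte = 0.02091 − 0.01111 = 9.805 × 10^-3 mol
From the 1:2 ratio, n(CaO) = 1/2 × 9.805 × 10^-3 = 4.902 × 10^-3 mol
mass of CaO = 4.902 × 10^-3 × 56.08 = 0.2749 g

0.2749 g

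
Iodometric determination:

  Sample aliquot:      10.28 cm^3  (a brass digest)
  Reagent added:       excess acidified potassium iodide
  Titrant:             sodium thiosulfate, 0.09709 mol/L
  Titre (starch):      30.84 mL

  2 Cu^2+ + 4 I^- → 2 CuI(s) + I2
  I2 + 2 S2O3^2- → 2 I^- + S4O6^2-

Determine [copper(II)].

0.2913 mol/L

n(S2O3^2-) = 0.03084 × 0.09709 = 2.994 × 10^-3 mol
n(I2) = n(S2O3^2-)/2 = 1.497 × 10^-3 mol
From the 2:1 ratio, n(Cu2+) in the aliquot = 2/1 × 1.497 × 10^-3 = 2.994 × 10^-3 mol
[Cu2+] = 2.994 × 10^-3 / 0.01028 = 0.2913 mol/L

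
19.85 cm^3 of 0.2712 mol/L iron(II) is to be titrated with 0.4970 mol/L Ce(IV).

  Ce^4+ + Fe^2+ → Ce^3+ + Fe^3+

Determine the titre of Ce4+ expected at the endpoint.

n(Fe2+) = 0.01985 L × 0.2712 mol/L = 5.383 × 10^-3 mol
n(Ce4+) = 5.383 × 10^-3 mol (1:1 stoichiometry)
V(Ce4+) = 5.383 × 10^-3 mol / 0.4970 mol/L = 0.01083 L = 10.83 mL

10.83 mL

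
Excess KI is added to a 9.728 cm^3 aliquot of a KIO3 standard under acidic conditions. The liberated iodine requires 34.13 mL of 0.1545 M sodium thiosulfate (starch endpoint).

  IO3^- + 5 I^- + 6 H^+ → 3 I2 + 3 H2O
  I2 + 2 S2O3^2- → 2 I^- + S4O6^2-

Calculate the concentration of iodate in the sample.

0.09034 M

n(S2O3^2-) = 0.03413 × 0.1545 = 5.273 × 10^-3 mol
n(I2) = n(S2O3^2-)/2 = 2.637 × 10^-3 mol
From the 1:3 ratio, n(IO3^-) in the aliquot = 1/3 × 2.637 × 10^-3 = 8.788 × 10^-4 mol
[IO3^-] = 8.788 × 10^-4 / 0.009728 = 0.09034 mol/L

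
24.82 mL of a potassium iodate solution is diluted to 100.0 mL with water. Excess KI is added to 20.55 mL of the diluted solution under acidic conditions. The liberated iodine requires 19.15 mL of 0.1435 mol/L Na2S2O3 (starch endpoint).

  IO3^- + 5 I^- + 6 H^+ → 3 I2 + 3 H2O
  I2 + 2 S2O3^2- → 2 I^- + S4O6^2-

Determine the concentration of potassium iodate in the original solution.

0.08980 mol/L

n(S2O3^2-) = 0.01915 × 0.1435 = 2.748 × 10^-3 mol
n(I2) = n(S2O3^2-)/2 = 1.374 × 10^-3 mol
From the 1:3 ratio, n(IO3^-) in the aliquot = 1/3 × 1.374 × 10^-3 = 4.580 × 10^-4 mol
[IO3^-]_dilute = 4.580 × 10^-4 / 0.02055 = 0.02229 mol/L
[IO3^-]_original = 0.02229 × 100.0/24.82 = 0.08980 mol/L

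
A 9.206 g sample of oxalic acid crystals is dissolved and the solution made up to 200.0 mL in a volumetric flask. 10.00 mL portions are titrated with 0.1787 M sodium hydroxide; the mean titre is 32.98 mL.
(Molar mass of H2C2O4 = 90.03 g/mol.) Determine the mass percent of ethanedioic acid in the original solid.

57.64 %

H2C2O4 + 2 NaOH → Na2C2O4 + 2 H2O
n(NaOH) per titration = 0.03298 × 0.1787 = 5.894 × 10^-3 mol
From the 1:2 ratio, n(H2C2O4) in each aliquot = 1/2 × 5.894 × 10^-3 = 2.947 × 10^-3 mol
n(H2C2O4) in the whole flask = 2.947 × 10^-3 × 200.0/10.00 = 0.05894 mol
mass of H2C2O4 = 0.05894 × 90.03 = 5.306 g
% H2C2O4 = 5.306 / 9.206 × 100 = 57.64 %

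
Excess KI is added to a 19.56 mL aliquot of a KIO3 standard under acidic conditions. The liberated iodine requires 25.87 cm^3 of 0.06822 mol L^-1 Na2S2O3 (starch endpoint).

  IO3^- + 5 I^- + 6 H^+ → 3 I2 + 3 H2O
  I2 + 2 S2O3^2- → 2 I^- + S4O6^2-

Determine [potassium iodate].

0.01504 mol/L

n(S2O3^2-) = 0.02587 × 0.06822 = 1.765 × 10^-3 mol
n(I2) = n(S2O3^2-)/2 = 8.824 × 10^-4 mol
From the 1:3 ratio, n(IO3^-) in the aliquot = 1/3 × 8.824 × 10^-4 = 2.941 × 10^-4 mol
[IO3^-] = 2.941 × 10^-4 / 0.01956 = 0.01504 mol/L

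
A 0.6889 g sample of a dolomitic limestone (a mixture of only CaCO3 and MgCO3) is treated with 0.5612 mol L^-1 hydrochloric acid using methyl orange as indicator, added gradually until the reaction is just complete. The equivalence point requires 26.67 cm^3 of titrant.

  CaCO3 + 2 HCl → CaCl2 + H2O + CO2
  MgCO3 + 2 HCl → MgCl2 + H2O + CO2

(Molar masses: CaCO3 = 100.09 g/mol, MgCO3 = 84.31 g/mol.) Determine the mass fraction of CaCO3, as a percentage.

53.36 %

n(HCl) = 0.02667 × 0.5612 = 0.01497 mol
Let x = n(CaCO3), y = n(MgCO3).
Titrant: 2x + 2y = 0.01497;  mass: 100.09x + 84.31y = 0.6889
Solving, x = 3.673 × 10^-3 mol, y = 3.811 × 10^-3 mol
mass of CaCO3 = 3.673 × 10^-3 × 100.09 = 0.3676 g
% CaCO3 = 0.3676 / 0.6889 × 100 = 53.36 %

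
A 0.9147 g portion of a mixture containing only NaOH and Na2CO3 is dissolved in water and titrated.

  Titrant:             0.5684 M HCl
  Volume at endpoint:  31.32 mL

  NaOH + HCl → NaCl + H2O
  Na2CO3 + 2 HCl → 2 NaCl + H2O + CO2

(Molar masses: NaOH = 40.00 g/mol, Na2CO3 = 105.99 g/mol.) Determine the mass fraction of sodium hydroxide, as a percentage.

n(HCl) = 0.03132 × 0.5684 = 0.01780 mol
Let x = n(NaOH), y = n(Na2CO3).
Titrant: 1x + 2y = 0.01780;  mass: 40.00x + 105.99y = 0.9147
Solving, x = 2.211 × 10^-3 mol, y = 7.796 × 10^-3 mol
mass of NaOH = 2.211 × 10^-3 × 40.00 = 0.08844 g
% NaOH = 0.08844 / 0.9147 × 100 = 9.669 %

9.669 %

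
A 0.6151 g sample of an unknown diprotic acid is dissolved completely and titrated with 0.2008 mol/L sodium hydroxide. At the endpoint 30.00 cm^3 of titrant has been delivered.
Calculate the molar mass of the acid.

204.2 g/mol

n(NaOH) = 0.03000 L × 0.2008 mol/L = 6.024 × 10^-3 mol
From the 1:2 ratio, n(H2A) = 1/2 × 6.024 × 10^-3 = 3.012 × 10^-3 mol
M = m / n = 0.6151 g / 3.012 × 10^-3 mol = 204.2 g/mol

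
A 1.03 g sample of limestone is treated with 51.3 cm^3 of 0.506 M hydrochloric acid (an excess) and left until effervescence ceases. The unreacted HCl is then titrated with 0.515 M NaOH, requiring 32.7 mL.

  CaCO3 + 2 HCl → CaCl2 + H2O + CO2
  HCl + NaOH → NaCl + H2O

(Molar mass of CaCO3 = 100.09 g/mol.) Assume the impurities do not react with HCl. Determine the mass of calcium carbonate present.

0.456 g

n(HCl) added = 0.0513 × 0.506 = 0.0260 mol
n(NaOH) used in back-titration = 0.0327 × 0.515 = 0.0168 mol
n(HCl) left over = 0.0168 mol (1:1 ratio)
n(HCl) consumed by analyte = 0.0260 − 0.0168 = 9.12 × 10^-3 mol
From the 1:2 ratio, n(CaCO3) = 1/2 × 9.12 × 10^-3 = 4.56 × 10^-3 mol
mass of CaCO3 = 4.56 × 10^-3 × 100.09 = 0.456 g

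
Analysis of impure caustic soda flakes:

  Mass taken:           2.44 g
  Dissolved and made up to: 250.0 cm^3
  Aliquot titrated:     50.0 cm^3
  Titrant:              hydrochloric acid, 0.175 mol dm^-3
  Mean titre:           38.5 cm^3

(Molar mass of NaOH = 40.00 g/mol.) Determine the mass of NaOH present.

1.35 g

NaOH + HCl → NaCl + H2O
n(HCl) per titration = 0.0385 × 0.175 = 6.74 × 10^-3 mol
n(NaOH) in each aliquot = 6.74 × 10^-3 mol (1:1 ratio)
n(NaOH) in the whole flask = 6.74 × 10^-3 × 250.0/50.0 = 0.0337 mol
mass of NaOH = 0.0337 × 40.00 = 1.35 g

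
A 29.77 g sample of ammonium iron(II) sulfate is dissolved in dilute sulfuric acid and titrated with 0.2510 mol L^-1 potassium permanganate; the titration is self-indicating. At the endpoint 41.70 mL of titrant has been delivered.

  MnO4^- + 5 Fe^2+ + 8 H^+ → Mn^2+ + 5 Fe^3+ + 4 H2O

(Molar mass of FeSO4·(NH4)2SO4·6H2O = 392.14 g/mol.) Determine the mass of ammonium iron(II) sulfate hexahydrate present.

20.52 g

n(KMnO4) = 0.04170 L × 0.2510 mol/L = 0.01047 mol
From the 5:1 ratio, n(FeSO4·(NH4)2SO4·6H2O) = 5/1 × 0.01047 = 0.05233 mol
mass of FeSO4·(NH4)2SO4·6H2O = 0.05233 × 392.14 g/mol = 20.52 g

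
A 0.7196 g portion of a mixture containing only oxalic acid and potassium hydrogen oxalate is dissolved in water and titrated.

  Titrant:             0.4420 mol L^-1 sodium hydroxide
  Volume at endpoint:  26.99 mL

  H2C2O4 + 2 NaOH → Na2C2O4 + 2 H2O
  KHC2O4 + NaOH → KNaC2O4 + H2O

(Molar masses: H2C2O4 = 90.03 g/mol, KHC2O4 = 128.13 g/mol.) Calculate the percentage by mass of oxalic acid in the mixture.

n(NaOH) = 0.02699 × 0.4420 = 0.01193 mol
Let x = n(H2C2O4), y = n(KHC2O4).
Titrant: 2x + 1y = 0.01193;  mass: 90.03x + 128.13y = 0.7196
Solving, x = 4.866 × 10^-3 mol, y = 2.197 × 10^-3 mol
mass of H2C2O4 = 4.866 × 10^-3 × 90.03 = 0.4381 g
% H2C2O4 = 0.4381 / 0.7196 × 100 = 60.88 %

60.88 %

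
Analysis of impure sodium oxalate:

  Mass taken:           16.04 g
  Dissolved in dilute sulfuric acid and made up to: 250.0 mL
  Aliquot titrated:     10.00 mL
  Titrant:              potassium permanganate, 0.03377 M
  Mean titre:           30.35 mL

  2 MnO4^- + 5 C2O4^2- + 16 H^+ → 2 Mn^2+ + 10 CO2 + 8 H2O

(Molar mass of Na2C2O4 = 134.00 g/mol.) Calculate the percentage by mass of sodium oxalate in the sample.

n(KMnO4) per titration = 0.03035 × 0.03377 = 1.025 × 10^-3 mol
From the 5:2 ratio, n(Na2C2O4) in each aliquot = 5/2 × 1.025 × 10^-3 = 2.562 × 10^-3 mol
n(Na2C2O4) in the whole flask = 2.562 × 10^-3 × 250.0/10.00 = 0.06406 mol
mass of Na2C2O4 = 0.06406 × 134.00 = 8.584 g
% Na2C2O4 = 8.584 / 16.04 × 100 = 53.51 %

53.51 %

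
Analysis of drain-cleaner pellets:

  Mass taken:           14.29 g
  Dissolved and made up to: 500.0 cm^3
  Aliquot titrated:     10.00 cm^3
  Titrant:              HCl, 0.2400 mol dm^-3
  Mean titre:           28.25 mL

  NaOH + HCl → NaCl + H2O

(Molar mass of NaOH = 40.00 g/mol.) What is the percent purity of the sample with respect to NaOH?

n(HCl) per titration = 0.02825 × 0.2400 = 6.780 × 10^-3 mol
n(NaOH) in each aliquot = 6.780 × 10^-3 mol (1:1 ratio)
n(NaOH) in the whole flask = 6.780 × 10^-3 × 500.0/10.00 = 0.3390 mol
mass of NaOH = 0.3390 × 40.00 = 13.56 g
% NaOH = 13.56 / 14.29 × 100 = 94.89 %

94.89 %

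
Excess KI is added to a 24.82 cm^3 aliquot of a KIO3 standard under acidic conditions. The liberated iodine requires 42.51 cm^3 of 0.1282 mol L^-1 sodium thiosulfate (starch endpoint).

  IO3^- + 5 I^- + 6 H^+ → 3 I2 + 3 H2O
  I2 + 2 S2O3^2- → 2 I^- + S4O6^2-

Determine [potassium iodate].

0.03660 mol/L

n(S2O3^2-) = 0.04251 × 0.1282 = 5.450 × 10^-3 mol
n(I2) = n(S2O3^2-)/2 = 2.725 × 10^-3 mol
From the 1:3 ratio, n(IO3^-) in the aliquot = 1/3 × 2.725 × 10^-3 = 9.083 × 10^-4 mol
[IO3^-] = 9.083 × 10^-4 / 0.02482 = 0.03660 mol/L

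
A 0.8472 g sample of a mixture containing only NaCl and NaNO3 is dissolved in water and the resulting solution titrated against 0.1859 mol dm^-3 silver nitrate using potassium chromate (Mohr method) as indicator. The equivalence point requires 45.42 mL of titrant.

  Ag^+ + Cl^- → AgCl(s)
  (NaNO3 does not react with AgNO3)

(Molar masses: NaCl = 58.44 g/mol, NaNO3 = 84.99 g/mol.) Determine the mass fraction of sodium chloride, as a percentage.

n(AgNO3) = 0.04542 × 0.1859 = 8.444 × 10^-3 mol
Let x = n(NaCl), y = n(NaNO3).
Titrant: 1x = 8.444 × 10^-3;  mass: 58.44x + 84.99y = 0.8472
Solving, x = 8.444 × 10^-3 mol, y = 4.162 × 10^-3 mol
mass of NaCl = 8.444 × 10^-3 × 58.44 = 0.4934 g
% NaCl = 0.4934 / 0.8472 × 100 = 58.24 %

58.24 %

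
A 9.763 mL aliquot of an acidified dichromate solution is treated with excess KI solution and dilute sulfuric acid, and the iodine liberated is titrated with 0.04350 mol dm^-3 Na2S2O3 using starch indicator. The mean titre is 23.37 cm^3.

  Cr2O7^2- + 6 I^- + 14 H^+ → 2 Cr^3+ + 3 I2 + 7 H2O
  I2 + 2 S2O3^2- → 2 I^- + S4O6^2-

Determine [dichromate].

n(S2O3^2-) = 0.02337 × 0.04350 = 1.017 × 10^-3 mol
n(I2) = n(S2O3^2-)/2 = 5.083 × 10^-4 mol
From the 1:3 ratio, n(Cr2O7^2-) in the aliquot = 1/3 × 5.083 × 10^-4 = 1.694 × 10^-4 mol
[Cr2O7^2-] = 1.694 × 10^-4 / 0.009763 = 0.01735 mol/L

0.01735 mol/L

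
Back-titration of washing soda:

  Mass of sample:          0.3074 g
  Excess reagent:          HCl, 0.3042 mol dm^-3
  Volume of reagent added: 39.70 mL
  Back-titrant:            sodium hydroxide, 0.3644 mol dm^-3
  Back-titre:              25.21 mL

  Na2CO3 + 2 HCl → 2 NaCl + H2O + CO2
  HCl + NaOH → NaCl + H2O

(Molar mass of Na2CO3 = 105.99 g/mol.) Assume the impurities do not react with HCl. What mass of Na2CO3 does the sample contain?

n(HCl) added = 0.03970 × 0.3042 = 0.01208 mol
n(NaOH) used in back-titration = 0.02521 × 0.3644 = 9.187 × 10^-3 mol
n(HCl) left over = 9.187 × 10^-3 mol (1:1 ratio)
n(HCl) consumed by analyte = 0.01208 − 9.187 × 10^-3 = 2.890 × 10^-3 mol
From the 1:2 ratio, n(Na2CO3) = 1/2 × 2.890 × 10^-3 = 1.445 × 10^-3 mol
mass of Na2CO3 = 1.445 × 10^-3 × 105.99 = 0.1532 g

0.1532 g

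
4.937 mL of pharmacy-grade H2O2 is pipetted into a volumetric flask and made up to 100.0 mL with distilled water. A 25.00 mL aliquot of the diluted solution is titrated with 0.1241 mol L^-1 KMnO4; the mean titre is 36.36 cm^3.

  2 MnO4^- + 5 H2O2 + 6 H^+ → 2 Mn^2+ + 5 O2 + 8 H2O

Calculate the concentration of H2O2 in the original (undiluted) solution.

9.140 mol/L

n(KMnO4) = 0.03636 × 0.1241 = 4.512 × 10^-3 mol
From the 5:2 ratio, n(H2O2) in the aliquot = 5/2 × 4.512 × 10^-3 = 0.01128 mol
[H2O2]_dilute = 0.01128 / 0.02500 = 0.4512 mol/L
Dilution factor = 100.0 / 4.937 = 20.26
[H2O2]_stock = 0.4512 × 20.26 = 9.140 mol/L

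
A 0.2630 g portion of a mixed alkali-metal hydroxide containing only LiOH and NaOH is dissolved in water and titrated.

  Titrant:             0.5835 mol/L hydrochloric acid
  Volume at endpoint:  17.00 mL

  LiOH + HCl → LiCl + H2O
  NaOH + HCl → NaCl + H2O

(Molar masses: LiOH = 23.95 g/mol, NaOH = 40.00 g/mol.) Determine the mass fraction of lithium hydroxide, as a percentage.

75.90 %

n(HCl) = 0.01700 × 0.5835 = 9.920 × 10^-3 mol
Let x = n(LiOH), y = n(NaOH).
Titrant: 1x + 1y = 9.920 × 10^-3;  mass: 23.95x + 40.00y = 0.2630
Solving, x = 8.335 × 10^-3 mol, y = 1.584 × 10^-3 mol
mass of LiOH = 8.335 × 10^-3 × 23.95 = 0.1996 g
% LiOH = 0.1996 / 0.2630 × 100 = 75.90 %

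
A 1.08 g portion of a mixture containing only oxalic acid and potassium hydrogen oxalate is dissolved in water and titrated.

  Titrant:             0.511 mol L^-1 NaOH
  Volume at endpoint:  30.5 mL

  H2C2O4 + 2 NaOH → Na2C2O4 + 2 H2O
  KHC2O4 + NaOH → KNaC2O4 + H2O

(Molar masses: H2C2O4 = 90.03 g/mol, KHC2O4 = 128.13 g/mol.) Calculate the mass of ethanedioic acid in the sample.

n(NaOH) = 0.0305 × 0.511 = 0.0156 mol
Let x = n(H2C2O4), y = n(KHC2O4).
Titrant: 2x + 1y = 0.0156;  mass: 90.03x + 128.13y = 1.08
Solving, x = 5.52 × 10^-3 mol, y = 4.55 × 10^-3 mol
mass of H2C2O4 = 5.52 × 10^-3 × 90.03 = 0.497 g

0.497 g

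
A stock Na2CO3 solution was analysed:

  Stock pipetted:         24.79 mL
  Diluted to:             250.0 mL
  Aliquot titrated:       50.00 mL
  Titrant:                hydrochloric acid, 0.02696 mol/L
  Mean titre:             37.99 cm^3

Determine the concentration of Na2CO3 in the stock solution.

0.1033 mol/L

Na2CO3 + 2 HCl → 2 NaCl + H2O + CO2
n(HCl) = 0.03799 × 0.02696 = 1.024 × 10^-3 mol
From the 1:2 ratio, n(Na2CO3) in the aliquot = 1/2 × 1.024 × 10^-3 = 5.121 × 10^-4 mol
[Na2CO3]_dilute = 5.121 × 10^-4 / 0.05000 = 0.01024 mol/L
Dilution factor = 250.0 / 24.79 = 10.08
[Na2CO3]_stock = 0.01024 × 10.08 = 0.1033 mol/L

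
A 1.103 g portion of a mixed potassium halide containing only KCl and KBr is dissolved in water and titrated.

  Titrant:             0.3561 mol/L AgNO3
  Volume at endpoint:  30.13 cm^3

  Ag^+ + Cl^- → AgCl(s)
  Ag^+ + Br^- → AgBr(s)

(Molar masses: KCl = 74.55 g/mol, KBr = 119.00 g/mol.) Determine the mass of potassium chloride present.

0.2915 g

n(AgNO3) = 0.03013 × 0.3561 = 0.01073 mol
Let x = n(KCl), y = n(KBr).
Titrant: 1x + 1y = 0.01073;  mass: 74.55x + 119.00y = 1.103
Solving, x = 3.910 × 10^-3 mol, y = 6.820 × 10^-3 mol
mass of KCl = 3.910 × 10^-3 × 74.55 = 0.2915 g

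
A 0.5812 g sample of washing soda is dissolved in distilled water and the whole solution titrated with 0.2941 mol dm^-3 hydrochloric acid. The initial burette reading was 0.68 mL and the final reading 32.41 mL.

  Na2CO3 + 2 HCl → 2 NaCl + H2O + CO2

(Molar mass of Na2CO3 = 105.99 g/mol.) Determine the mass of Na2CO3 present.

0.4945 g

n(HCl) = 0.03173 L × 0.2941 mol/L = 9.332 × 10^-3 mol
From the 1:2 ratio, n(Na2CO3) = 1/2 × 9.332 × 10^-3 = 4.666 × 10^-3 mol
mass of Na2CO3 = 4.666 × 10^-3 × 105.99 g/mol = 0.4945 g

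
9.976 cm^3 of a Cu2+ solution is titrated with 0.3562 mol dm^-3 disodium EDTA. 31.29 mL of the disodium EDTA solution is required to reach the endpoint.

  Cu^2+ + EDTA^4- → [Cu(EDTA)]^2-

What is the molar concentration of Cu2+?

1.117 mol/L

n(EDTA) = 0.03129 L × 0.3562 mol/L = 0.01115 mol
n(Cu2+) = 0.01115 mol (1:1 mole ratio)
[Cu2+] = 0.01115 mol / 0.009976 L = 1.117 mol/L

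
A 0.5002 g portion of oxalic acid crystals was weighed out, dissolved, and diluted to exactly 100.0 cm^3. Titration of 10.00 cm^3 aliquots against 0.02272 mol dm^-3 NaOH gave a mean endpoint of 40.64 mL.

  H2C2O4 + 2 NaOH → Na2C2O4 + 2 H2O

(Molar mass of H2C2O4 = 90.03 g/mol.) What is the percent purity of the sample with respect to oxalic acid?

n(NaOH) per titration = 0.04064 × 0.02272 = 9.233 × 10^-4 mol
From the 1:2 ratio, n(H2C2O4) in each aliquot = 1/2 × 9.233 × 10^-4 = 4.617 × 10^-4 mol
n(H2C2O4) in the whole flask = 4.617 × 10^-4 × 100.0/10.00 = 4.617 × 10^-3 mol
mass of H2C2O4 = 4.617 × 10^-3 × 90.03 = 0.4156 g
% H2C2O4 = 0.4156 / 0.5002 × 100 = 83.10 %

83.10 %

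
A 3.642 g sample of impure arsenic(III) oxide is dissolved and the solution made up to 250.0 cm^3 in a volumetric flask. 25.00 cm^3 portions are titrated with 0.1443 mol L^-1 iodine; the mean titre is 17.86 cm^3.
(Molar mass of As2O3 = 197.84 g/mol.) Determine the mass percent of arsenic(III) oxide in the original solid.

As2O3 + 2 I2 + 2 H2O → As2O5 + 4 HI
n(I2) per titration = 0.01786 × 0.1443 = 2.577 × 10^-3 mol
From the 1:2 ratio, n(As2O3) in each aliquot = 1/2 × 2.577 × 10^-3 = 1.289 × 10^-3 mol
n(As2O3) in the whole flask = 1.289 × 10^-3 × 250.0/25.00 = 0.01289 mol
mass of As2O3 = 0.01289 × 197.84 = 2.549 g
% As2O3 = 2.549 / 3.642 × 100 = 70.00 %

70.00 %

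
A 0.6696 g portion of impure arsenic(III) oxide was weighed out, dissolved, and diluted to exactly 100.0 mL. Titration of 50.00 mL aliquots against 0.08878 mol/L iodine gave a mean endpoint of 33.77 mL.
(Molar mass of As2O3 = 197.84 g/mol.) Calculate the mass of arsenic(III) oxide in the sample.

As2O3 + 2 I2 + 2 H2O → As2O5 + 4 HI
n(I2) per titration = 0.03377 × 0.08878 = 2.998 × 10^-3 mol
From the 1:2 ratio, n(As2O3) in each aliquot = 1/2 × 2.998 × 10^-3 = 1.499 × 10^-3 mol
n(As2O3) in the whole flask = 1.499 × 10^-3 × 100.0/50.00 = 2.998 × 10^-3 mol
mass of As2O3 = 2.998 × 10^-3 × 197.84 = 0.5931 g

0.5931 g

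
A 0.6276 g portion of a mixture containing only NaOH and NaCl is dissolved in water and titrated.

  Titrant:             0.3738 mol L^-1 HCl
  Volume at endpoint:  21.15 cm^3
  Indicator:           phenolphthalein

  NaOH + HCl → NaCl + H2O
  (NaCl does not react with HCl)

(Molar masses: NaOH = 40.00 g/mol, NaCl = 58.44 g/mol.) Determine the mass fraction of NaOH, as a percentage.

50.39 %

n(HCl) = 0.02115 × 0.3738 = 7.906 × 10^-3 mol
Let x = n(NaOH), y = n(NaCl).
Titrant: 1x = 7.906 × 10^-3;  mass: 40.00x + 58.44y = 0.6276
Solving, x = 7.906 × 10^-3 mol, y = 5.328 × 10^-3 mol
mass of NaOH = 7.906 × 10^-3 × 40.00 = 0.3162 g
% NaOH = 0.3162 / 0.6276 × 100 = 50.39 %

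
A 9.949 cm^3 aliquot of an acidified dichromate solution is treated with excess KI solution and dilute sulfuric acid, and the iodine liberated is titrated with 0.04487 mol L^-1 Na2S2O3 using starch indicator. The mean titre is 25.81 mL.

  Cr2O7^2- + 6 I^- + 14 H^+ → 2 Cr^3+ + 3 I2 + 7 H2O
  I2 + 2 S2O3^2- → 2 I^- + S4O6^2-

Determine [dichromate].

0.01940 mol/L

n(S2O3^2-) = 0.02581 × 0.04487 = 1.158 × 10^-3 mol
n(I2) = n(S2O3^2-)/2 = 5.790 × 10^-4 mol
From the 1:3 ratio, n(Cr2O7^2-) in the aliquot = 1/3 × 5.790 × 10^-4 = 1.930 × 10^-4 mol
[Cr2O7^2-] = 1.930 × 10^-4 / 0.009949 = 0.01940 mol/L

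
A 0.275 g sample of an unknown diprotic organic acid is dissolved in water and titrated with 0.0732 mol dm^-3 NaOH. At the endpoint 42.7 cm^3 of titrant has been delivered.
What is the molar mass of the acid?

176 g/mol

n(NaOH) = 0.0427 L × 0.0732 mol/L = 3.13 × 10^-3 mol
From the 1:2 ratio, n(H2A) = 1/2 × 3.13 × 10^-3 = 1.56 × 10^-3 mol
M = m / n = 0.275 g / 1.56 × 10^-3 mol = 176 g/mol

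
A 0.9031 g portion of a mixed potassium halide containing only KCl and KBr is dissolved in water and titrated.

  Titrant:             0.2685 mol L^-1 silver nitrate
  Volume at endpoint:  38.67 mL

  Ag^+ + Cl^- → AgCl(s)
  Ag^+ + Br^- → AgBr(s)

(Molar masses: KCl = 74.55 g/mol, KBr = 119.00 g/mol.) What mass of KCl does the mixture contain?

0.5576 g

n(AgNO3) = 0.03867 × 0.2685 = 0.01038 mol
Let x = n(KCl), y = n(KBr).
Titrant: 1x + 1y = 0.01038;  mass: 74.55x + 119.00y = 0.9031
Solving, x = 7.480 × 10^-3 mol, y = 2.903 × 10^-3 mol
mass of KCl = 7.480 × 10^-3 × 74.55 = 0.5576 g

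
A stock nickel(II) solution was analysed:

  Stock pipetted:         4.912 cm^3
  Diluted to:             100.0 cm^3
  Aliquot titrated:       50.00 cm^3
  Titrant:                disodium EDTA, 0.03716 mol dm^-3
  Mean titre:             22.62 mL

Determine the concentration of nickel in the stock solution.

0.3422 mol/L

Ni^2+ + EDTA^4- → [Ni(EDTA)]^2-
n(EDTA) = 0.02262 × 0.03716 = 8.406 × 10^-4 mol
n(Ni2+) in the aliquot = 8.406 × 10^-4 mol (1:1 ratio)
[Ni2+]_dilute = 8.406 × 10^-4 / 0.05000 = 0.01681 mol/L
Dilution factor = 100.0 / 4.912 = 20.36
[Ni2+]_stock = 0.01681 × 20.36 = 0.3422 mol/L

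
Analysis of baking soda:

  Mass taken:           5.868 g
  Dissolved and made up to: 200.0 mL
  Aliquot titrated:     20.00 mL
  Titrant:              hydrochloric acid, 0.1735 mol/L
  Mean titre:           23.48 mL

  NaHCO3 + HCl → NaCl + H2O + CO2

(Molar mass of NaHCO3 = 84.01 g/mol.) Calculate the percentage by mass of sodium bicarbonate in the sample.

58.32 %

n(HCl) per titration = 0.02348 × 0.1735 = 4.074 × 10^-3 mol
n(NaHCO3) in each aliquot = 4.074 × 10^-3 mol (1:1 ratio)
n(NaHCO3) in the whole flask = 4.074 × 10^-3 × 200.0/20.00 = 0.04074 mol
mass of NaHCO3 = 0.04074 × 84.01 = 3.422 g
% NaHCO3 = 3.422 / 5.868 × 100 = 58.32 %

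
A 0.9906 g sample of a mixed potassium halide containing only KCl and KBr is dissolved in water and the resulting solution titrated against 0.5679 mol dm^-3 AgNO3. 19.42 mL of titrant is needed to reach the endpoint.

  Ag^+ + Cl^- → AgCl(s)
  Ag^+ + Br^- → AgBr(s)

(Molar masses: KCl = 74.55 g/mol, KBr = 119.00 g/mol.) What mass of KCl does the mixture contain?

n(AgNO3) = 0.01942 × 0.5679 = 0.01103 mol
Let x = n(KCl), y = n(KBr).
Titrant: 1x + 1y = 0.01103;  mass: 74.55x + 119.00y = 0.9906
Solving, x = 7.240 × 10^-3 mol, y = 3.789 × 10^-3 mol
mass of KCl = 7.240 × 10^-3 × 74.55 = 0.5397 g

0.5397 g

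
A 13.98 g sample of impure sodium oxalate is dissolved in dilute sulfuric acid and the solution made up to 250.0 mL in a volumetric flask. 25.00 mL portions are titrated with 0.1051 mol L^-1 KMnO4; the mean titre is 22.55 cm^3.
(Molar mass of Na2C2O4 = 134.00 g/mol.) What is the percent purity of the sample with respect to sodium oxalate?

2 MnO4^- + 5 C2O4^2- + 16 H^+ → 2 Mn^2+ + 10 CO2 + 8 H2O
n(KMnO4) per titration = 0.02255 × 0.1051 = 2.370 × 10^-3 mol
From the 5:2 ratio, n(Na2C2O4) in each aliquot = 5/2 × 2.370 × 10^-3 = 5.925 × 10^-3 mol
n(Na2C2O4) in the whole flask = 5.925 × 10^-3 × 250.0/25.00 = 0.05925 mol
mass of Na2C2O4 = 0.05925 × 134.00 = 7.940 g
% Na2C2O4 = 7.940 / 13.98 × 100 = 56.79 %

56.79 %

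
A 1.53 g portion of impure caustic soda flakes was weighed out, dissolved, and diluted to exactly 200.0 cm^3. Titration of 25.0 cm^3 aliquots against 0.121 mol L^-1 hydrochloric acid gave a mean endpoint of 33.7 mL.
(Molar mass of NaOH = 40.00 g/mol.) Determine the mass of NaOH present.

NaOH + HCl → NaCl + H2O
n(HCl) per titration = 0.0337 × 0.121 = 4.08 × 10^-3 mol
n(NaOH) in each aliquot = 4.08 × 10^-3 mol (1:1 ratio)
n(NaOH) in the whole flask = 4.08 × 10^-3 × 200.0/25.0 = 0.0326 mol
mass of NaOH = 0.0326 × 40.00 = 1.30 g

1.30 g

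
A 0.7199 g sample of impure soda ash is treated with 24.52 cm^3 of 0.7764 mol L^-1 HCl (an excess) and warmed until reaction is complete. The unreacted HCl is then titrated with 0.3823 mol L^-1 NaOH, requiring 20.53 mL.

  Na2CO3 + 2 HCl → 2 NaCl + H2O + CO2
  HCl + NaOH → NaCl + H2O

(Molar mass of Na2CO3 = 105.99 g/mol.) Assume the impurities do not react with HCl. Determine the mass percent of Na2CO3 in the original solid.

n(HCl) added = 0.02452 × 0.7764 = 0.01904 mol
n(NaOH) used in back-titration = 0.02053 × 0.3823 = 7.849 × 10^-3 mol
n(HCl) left over = 7.849 × 10^-3 mol (1:1 ratio)
n(HCl) consumed by analyte = 0.01904 − 7.849 × 10^-3 = 0.01119 mol
From the 1:2 ratio, n(Na2CO3) = 1/2 × 0.01119 = 5.594 × 10^-3 mol
mass of Na2CO3 = 5.594 × 10^-3 × 105.99 = 0.5929 g
% Na2CO3 = 0.5929 / 0.7199 × 100 = 82.36 %

82.36 %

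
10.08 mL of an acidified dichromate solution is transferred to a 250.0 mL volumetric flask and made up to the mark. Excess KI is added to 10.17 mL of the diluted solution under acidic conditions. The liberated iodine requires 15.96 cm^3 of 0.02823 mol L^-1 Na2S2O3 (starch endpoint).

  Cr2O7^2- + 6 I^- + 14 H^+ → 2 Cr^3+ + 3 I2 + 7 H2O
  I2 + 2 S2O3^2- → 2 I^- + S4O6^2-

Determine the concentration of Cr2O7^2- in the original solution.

n(S2O3^2-) = 0.01596 × 0.02823 = 4.506 × 10^-4 mol
n(I2) = n(S2O3^2-)/2 = 2.253 × 10^-4 mol
From the 1:3 ratio, n(Cr2O7^2-) in the aliquot = 1/3 × 2.253 × 10^-4 = 7.509 × 10^-5 mol
[Cr2O7^2-]_dilute = 7.509 × 10^-5 / 0.01017 = 0.007384 mol/L
[Cr2O7^2-]_original = 0.007384 × 250.0/10.08 = 0.1831 mol/L

0.1831 mol/L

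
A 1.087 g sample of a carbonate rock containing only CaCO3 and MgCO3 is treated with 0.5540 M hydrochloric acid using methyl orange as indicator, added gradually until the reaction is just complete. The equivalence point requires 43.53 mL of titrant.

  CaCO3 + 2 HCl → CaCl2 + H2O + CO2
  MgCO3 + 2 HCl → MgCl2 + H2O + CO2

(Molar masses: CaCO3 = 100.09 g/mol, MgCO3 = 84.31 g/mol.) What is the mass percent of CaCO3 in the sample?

41.08 %

n(HCl) = 0.04353 × 0.5540 = 0.02412 mol
Let x = n(CaCO3), y = n(MgCO3).
Titrant: 2x + 2y = 0.02412;  mass: 100.09x + 84.31y = 1.087
Solving, x = 4.462 × 10^-3 mol, y = 7.596 × 10^-3 mol
mass of CaCO3 = 4.462 × 10^-3 × 100.09 = 0.4466 g
% CaCO3 = 0.4466 / 1.087 × 100 = 41.08 %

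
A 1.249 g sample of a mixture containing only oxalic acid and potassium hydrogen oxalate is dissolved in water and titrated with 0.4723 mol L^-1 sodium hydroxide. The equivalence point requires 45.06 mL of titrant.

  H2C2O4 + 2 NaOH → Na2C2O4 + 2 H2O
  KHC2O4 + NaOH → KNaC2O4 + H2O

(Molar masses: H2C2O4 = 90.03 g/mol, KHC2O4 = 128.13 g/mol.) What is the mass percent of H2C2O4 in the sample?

n(NaOH) = 0.04506 × 0.4723 = 0.02128 mol
Let x = n(H2C2O4), y = n(KHC2O4).
Titrant: 2x + 1y = 0.02128;  mass: 90.03x + 128.13y = 1.249
Solving, x = 8.890 × 10^-3 mol, y = 3.501 × 10^-3 mol
mass of H2C2O4 = 8.890 × 10^-3 × 90.03 = 0.8004 g
% H2C2O4 = 0.8004 / 1.249 × 100 = 64.08 %

64.08 %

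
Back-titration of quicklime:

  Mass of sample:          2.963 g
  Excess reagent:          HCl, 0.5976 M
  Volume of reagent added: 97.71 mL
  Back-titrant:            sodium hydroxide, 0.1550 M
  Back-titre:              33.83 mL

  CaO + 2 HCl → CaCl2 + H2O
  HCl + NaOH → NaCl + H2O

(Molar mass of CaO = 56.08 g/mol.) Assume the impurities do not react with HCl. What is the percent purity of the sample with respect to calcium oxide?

50.30 %

n(HCl) added = 0.09771 × 0.5976 = 0.05839 mol
n(NaOH) used in back-titration = 0.03383 × 0.1550 = 5.244 × 10^-3 mol
n(HCl) left over = 5.244 × 10^-3 mol (1:1 ratio)
n(HCl) consumed by analyte = 0.05839 − 5.244 × 10^-3 = 0.05315 mol
From the 1:2 ratio, n(CaO) = 1/2 × 0.05315 = 0.02657 mol
mass of CaO = 0.02657 × 56.08 = 1.490 g
% CaO = 1.490 / 2.963 × 100 = 50.30 %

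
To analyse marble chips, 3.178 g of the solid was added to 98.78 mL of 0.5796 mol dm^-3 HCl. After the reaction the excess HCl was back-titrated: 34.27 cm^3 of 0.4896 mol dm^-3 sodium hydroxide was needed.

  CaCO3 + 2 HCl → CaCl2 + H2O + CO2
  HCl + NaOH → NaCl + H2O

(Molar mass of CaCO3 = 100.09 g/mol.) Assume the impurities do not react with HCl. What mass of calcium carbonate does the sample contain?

2.026 g

n(HCl) added = 0.09878 × 0.5796 = 0.05725 mol
n(NaOH) used in back-titration = 0.03427 × 0.4896 = 0.01678 mol
n(HCl) left over = 0.01678 mol (1:1 ratio)
n(HCl) consumed by analyte = 0.05725 − 0.01678 = 0.04047 mol
From the 1:2 ratio, n(CaCO3) = 1/2 × 0.04047 = 0.02024 mol
mass of CaCO3 = 0.02024 × 100.09 = 2.026 g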